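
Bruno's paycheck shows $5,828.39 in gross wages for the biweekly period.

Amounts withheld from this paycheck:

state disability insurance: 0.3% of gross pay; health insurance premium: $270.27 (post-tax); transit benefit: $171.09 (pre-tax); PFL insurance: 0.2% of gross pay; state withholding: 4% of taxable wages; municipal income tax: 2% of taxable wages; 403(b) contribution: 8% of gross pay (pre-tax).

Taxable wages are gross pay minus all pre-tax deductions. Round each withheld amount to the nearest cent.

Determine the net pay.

Transit benefit: $171.09
403(b) contribution: $5,828.39 × 0.08 = $466.27
Pre-tax total = $171.09 + $466.27 = $637.36
Taxable wages = $5,828.39 − $637.36 = $5,191.03
State withholding: $5,191.03 × 0.04 = $207.64
Municipal income tax: $5,191.03 × 0.02 = $103.82
PFL insurance: $5,828.39 × 0.002 = $11.66
State disability insurance: $5,828.39 × 0.003 = $17.49
Health insurance premium: $270.27
Total deductions = $171.09 + $466.27 + $207.64 + $103.82 + $11.66 + $17.49 + $270.27 = $1,248.24
Net pay = $5,828.39 − $1,248.24 = $4,580.15

$4,580.15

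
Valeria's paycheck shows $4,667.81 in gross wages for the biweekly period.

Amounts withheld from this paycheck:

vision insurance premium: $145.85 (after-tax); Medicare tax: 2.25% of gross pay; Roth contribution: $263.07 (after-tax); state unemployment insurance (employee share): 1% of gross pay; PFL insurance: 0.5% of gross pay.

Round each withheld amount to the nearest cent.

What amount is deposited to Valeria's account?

$4,083.84

Medicare tax: $4,667.81 × 0.0225 = $105.03
PFL insurance: $4,667.81 × 0.005 = $23.34
State unemployment insurance (employee share): $4,667.81 × 0.01 = $46.68
Roth contribution: $263.07
Vision insurance premium: $145.85
Total deductions = $105.03 + $23.34 + $46.68 + $263.07 + $145.85 = $583.97
Net pay = $4,667.81 − $583.97 = $4,083.84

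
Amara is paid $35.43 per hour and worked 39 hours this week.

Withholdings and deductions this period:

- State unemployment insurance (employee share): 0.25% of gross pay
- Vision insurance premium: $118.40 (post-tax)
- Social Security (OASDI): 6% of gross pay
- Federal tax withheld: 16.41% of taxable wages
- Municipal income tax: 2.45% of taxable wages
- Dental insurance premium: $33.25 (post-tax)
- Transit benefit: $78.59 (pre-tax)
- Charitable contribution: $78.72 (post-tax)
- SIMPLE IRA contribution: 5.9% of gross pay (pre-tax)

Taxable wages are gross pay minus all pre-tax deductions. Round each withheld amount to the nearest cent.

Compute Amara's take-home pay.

$674.53

Gross pay: 39 × $35.43 = $1,381.77
Transit benefit: $78.59
SIMPLE IRA contribution: $1,381.77 × 0.059 = $81.52
Pre-tax total = $78.59 + $81.52 = $160.11
Taxable wages = $1,381.77 − $160.11 = $1,221.66
Municipal income tax: $1,221.66 × 0.0245 = $29.93
Federal tax withheld: $1,221.66 × 0.1641 = $200.47
Social Security (OASDI): $1,381.77 × 0.06 = $82.91
State unemployment insurance (employee share): $1,381.77 × 0.0025 = $3.45
Dental insurance premium: $33.25
Charitable contribution: $78.72
Vision insurance premium: $118.40
Total deductions = $78.59 + $81.52 + $29.93 + $200.47 + $82.91 + $3.45 + $33.25 + $78.72 + $118.40 = $707.24
Net pay = $1,381.77 − $707.24 = $674.53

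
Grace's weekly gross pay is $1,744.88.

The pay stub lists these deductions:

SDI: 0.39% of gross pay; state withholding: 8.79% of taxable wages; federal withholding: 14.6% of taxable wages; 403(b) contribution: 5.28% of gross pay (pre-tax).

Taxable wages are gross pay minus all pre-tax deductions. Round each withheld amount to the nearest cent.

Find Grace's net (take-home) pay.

403(b) contribution: $1,744.88 × 0.0528 = $92.13
Taxable wages = $1,744.88 − $92.13 = $1,652.75
Federal withholding: $1,652.75 × 0.146 = $241.30
State withholding: $1,652.75 × 0.0879 = $145.28
SDI: $1,744.88 × 0.0039 = $6.81
Total deductions = $92.13 + $241.30 + $145.28 + $6.81 = $485.52
Net pay = $1,744.88 − $485.52 = $1,259.36

$1,259.36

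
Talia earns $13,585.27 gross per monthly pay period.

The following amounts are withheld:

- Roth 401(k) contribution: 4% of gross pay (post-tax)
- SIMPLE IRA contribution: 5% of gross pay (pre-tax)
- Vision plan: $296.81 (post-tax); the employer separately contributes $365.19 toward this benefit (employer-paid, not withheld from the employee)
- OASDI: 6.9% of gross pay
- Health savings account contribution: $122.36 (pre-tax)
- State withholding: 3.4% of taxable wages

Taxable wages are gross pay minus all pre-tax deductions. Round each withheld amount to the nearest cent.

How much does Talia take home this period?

SIMPLE IRA contribution: $13,585.27 × 0.05 = $679.26
Health savings account contribution: $122.36
Pre-tax total = $679.26 + $122.36 = $801.62
Taxable wages = $13,585.27 − $801.62 = $12,783.65
State withholding: $12,783.65 × 0.034 = $434.64
OASDI: $13,585.27 × 0.069 = $937.38
Roth 401(k) contribution: $13,585.27 × 0.04 = $543.41
Vision plan: $296.81
(Employer's $365.19 toward vision plan is not withheld from the employee.)
Total deductions = $679.26 + $122.36 + $434.64 + $937.38 + $543.41 + $296.81 = $3,013.86
Net pay = $13,585.27 − $3,013.86 = $10,571.41

$10,571.41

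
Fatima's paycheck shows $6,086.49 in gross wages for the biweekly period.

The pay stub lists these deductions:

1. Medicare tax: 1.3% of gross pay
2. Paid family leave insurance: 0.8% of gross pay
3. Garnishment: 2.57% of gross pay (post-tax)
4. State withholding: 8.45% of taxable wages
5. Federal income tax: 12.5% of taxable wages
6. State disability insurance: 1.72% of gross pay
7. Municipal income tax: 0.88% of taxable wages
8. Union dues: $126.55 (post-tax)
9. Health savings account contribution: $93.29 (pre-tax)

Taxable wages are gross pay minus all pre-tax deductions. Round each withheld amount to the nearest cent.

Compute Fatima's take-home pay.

Health savings account contribution: $93.29
Taxable wages = $6,086.49 − $93.29 = $5,993.20
Municipal income tax: $5,993.20 × 0.0088 = $52.74
Federal income tax: $5,993.20 × 0.125 = $749.15
State withholding: $5,993.20 × 0.0845 = $506.43
Paid family leave insurance: $6,086.49 × 0.008 = $48.69
Medicare tax: $6,086.49 × 0.013 = $79.12
State disability insurance: $6,086.49 × 0.0172 = $104.69
Union dues: $126.55
Garnishment: $6,086.49 × 0.0257 = $156.42
Total deductions = $93.29 + $52.74 + $749.15 + $506.43 + $48.69 + $79.12 + $104.69 + $126.55 + $156.42 = $1,917.08
Net pay = $6,086.49 − $1,917.08 = $4,169.41

$4,169.41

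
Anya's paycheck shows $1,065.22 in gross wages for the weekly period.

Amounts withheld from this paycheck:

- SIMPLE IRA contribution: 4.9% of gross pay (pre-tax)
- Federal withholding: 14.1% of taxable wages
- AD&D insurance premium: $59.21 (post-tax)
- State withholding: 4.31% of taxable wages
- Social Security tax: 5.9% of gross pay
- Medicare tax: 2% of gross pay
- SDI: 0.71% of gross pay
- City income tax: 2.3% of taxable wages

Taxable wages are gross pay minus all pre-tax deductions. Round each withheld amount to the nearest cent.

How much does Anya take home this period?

SIMPLE IRA contribution: $1,065.22 × 0.049 = $52.20
Taxable wages = $1,065.22 − $52.20 = $1,013.02
City income tax: $1,013.02 × 0.023 = $23.30
Federal withholding: $1,013.02 × 0.141 = $142.84
State withholding: $1,013.02 × 0.0431 = $43.66
Medicare tax: $1,065.22 × 0.02 = $21.30
Social Security tax: $1,065.22 × 0.059 = $62.85
SDI: $1,065.22 × 0.0071 = $7.56
AD&D insurance premium: $59.21
Total deductions = $52.20 + $23.30 + $142.84 + $43.66 + $21.30 + $62.85 + $7.56 + $59.21 = $412.92
Net pay = $1,065.22 − $412.92 = $652.30

$652.30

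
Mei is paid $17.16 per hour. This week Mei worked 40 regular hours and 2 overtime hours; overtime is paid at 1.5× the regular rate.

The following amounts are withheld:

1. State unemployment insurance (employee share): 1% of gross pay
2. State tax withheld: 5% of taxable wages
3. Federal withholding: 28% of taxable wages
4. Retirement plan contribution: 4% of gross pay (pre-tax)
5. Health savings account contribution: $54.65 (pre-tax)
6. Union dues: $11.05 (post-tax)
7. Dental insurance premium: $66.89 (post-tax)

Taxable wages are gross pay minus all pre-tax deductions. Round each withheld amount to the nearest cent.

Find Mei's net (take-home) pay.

Regular pay: 40 × $17.16 = $686.40
Overtime pay: 2 × $17.16 × 1.5 = $51.48
Gross pay = $686.40 + $51.48 = $737.88
Health savings account contribution: $54.65
Retirement plan contribution: $737.88 × 0.04 = $29.52
Pre-tax total = $54.65 + $29.52 = $84.17
Taxable wages = $737.88 − $84.17 = $653.71
Federal withholding: $653.71 × 0.28 = $183.04
State tax withheld: $653.71 × 0.05 = $32.69
State unemployment insurance (employee share): $737.88 × 0.01 = $7.38
Union dues: $11.05
Dental insurance premium: $66.89
Total deductions = $54.65 + $29.52 + $183.04 + $32.69 + $7.38 + $11.05 + $66.89 = $385.22
Net pay = $737.88 − $385.22 = $352.66

$352.66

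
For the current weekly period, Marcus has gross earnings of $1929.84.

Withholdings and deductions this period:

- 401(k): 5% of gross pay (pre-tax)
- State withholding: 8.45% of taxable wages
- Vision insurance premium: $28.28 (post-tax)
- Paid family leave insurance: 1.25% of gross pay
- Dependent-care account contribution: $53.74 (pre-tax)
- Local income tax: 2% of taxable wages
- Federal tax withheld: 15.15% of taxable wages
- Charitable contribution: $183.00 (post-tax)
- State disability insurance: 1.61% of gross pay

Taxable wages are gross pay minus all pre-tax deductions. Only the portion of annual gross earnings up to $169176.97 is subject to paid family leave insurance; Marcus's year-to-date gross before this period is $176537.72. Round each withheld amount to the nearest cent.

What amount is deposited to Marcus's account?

$1081.68

Dependent-care account contribution: $53.74
401(k): $1929.84 × 0.05 = $96.49
Pre-tax total = $53.74 + $96.49 = $150.23
Taxable wages = $1929.84 − $150.23 = $1779.61
State withholding: $1779.61 × 0.0845 = $150.38
Local income tax: $1779.61 × 0.02 = $35.59
Federal tax withheld: $1779.61 × 0.1515 = $269.61
State disability insurance: $1929.84 × 0.0161 = $31.07
Paid family leave insurance: annual cap $169176.97 already reached (YTD $176537.72), so $0.00
Vision insurance premium: $28.28
Charitable contribution: $183.00
Total deductions = $53.74 + $96.49 + $150.38 + $35.59 + $269.61 + $31.07 + $0.00 + $28.28 + $183.00 = $848.16
Net pay = $1929.84 − $848.16 = $1081.68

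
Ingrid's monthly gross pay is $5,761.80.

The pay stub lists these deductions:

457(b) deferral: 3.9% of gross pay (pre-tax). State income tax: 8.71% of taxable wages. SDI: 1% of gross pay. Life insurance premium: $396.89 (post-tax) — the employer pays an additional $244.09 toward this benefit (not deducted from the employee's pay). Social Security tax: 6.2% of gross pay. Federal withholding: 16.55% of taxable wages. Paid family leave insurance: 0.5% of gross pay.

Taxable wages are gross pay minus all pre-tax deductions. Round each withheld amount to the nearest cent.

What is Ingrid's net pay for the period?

457(b) deferral: $5,761.80 × 0.039 = $224.71
Taxable wages = $5,761.80 − $224.71 = $5,537.09
Federal withholding: $5,537.09 × 0.1655 = $916.39
State income tax: $5,537.09 × 0.0871 = $482.28
Paid family leave insurance: $5,761.80 × 0.005 = $28.81
SDI: $5,761.80 × 0.01 = $57.62
Social Security tax: $5,761.80 × 0.062 = $357.23
Life insurance premium: $396.89
(Employer's $244.09 toward life insurance premium is not withheld from the employee.)
Total deductions = $224.71 + $916.39 + $482.28 + $28.81 + $57.62 + $357.23 + $396.89 = $2,463.93
Net pay = $5,761.80 − $2,463.93 = $3,297.87

$3,297.87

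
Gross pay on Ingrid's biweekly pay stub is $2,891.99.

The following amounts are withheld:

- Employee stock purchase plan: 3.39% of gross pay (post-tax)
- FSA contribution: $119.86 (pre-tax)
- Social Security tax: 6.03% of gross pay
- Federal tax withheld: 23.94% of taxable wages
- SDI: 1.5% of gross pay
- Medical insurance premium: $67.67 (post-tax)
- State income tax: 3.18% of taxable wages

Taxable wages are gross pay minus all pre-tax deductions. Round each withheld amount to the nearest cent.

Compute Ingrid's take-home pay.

FSA contribution: $119.86
Taxable wages = $2,891.99 − $119.86 = $2,772.13
State income tax: $2,772.13 × 0.0318 = $88.15
Federal tax withheld: $2,772.13 × 0.2394 = $663.65
Social Security tax: $2,891.99 × 0.0603 = $174.39
SDI: $2,891.99 × 0.015 = $43.38
Employee stock purchase plan: $2,891.99 × 0.0339 = $98.04
Medical insurance premium: $67.67
Total deductions = $119.86 + $88.15 + $663.65 + $174.39 + $43.38 + $98.04 + $67.67 = $1,255.14
Net pay = $2,891.99 − $1,255.14 = $1,636.85

$1,636.85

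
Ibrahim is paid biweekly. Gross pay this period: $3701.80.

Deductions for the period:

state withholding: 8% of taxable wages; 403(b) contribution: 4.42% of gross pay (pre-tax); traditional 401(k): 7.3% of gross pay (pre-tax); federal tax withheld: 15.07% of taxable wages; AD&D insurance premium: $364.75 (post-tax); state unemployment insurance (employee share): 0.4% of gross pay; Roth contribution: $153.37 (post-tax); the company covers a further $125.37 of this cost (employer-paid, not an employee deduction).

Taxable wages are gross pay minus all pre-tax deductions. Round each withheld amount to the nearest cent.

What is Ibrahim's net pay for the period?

Traditional 401(k): $3701.80 × 0.073 = $270.23
403(b) contribution: $3701.80 × 0.0442 = $163.62
Pre-tax total = $270.23 + $163.62 = $433.85
Taxable wages = $3701.80 − $433.85 = $3267.95
State withholding: $3267.95 × 0.08 = $261.44
Federal tax withheld: $3267.95 × 0.1507 = $492.48
State unemployment insurance (employee share): $3701.80 × 0.004 = $14.81
AD&D insurance premium: $364.75
Roth contribution: $153.37
(Employer's $125.37 toward Roth contribution is not withheld from the employee.)
Total deductions = $270.23 + $163.62 + $261.44 + $492.48 + $14.81 + $364.75 + $153.37 = $1720.70
Net pay = $3701.80 − $1720.70 = $1981.10

$1981.10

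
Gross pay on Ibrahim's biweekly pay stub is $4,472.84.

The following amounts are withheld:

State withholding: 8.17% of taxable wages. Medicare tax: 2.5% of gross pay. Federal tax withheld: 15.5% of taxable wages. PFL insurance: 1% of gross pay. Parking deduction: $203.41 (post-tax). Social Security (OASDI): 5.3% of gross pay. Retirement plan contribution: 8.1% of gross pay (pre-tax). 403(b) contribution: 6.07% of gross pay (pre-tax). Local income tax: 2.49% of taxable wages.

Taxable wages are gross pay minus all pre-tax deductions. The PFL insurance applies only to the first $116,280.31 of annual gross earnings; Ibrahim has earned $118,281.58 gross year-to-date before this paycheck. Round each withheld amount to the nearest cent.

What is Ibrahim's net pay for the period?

$2,282.46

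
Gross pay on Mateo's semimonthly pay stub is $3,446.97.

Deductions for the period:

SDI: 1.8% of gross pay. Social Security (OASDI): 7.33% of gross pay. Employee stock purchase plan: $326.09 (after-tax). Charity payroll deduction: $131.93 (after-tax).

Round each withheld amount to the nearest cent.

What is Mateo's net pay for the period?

Social Security (OASDI): $3,446.97 × 0.0733 = $252.66
SDI: $3,446.97 × 0.018 = $62.05
Charity payroll deduction: $131.93
Employee stock purchase plan: $326.09
Total deductions = $252.66 + $62.05 + $131.93 + $326.09 = $772.73
Net pay = $3,446.97 − $772.73 = $2,674.24

$2,674.24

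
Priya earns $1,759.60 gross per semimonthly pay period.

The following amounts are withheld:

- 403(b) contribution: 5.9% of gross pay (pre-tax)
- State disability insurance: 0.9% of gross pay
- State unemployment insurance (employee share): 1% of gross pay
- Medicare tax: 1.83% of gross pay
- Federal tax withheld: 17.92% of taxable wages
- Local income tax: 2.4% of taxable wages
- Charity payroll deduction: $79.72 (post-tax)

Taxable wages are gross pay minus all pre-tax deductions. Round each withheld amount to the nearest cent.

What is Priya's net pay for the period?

$1,173.96

403(b) contribution: $1,759.60 × 0.059 = $103.82
Taxable wages = $1,759.60 − $103.82 = $1,655.78
Local income tax: $1,655.78 × 0.024 = $39.74
Federal tax withheld: $1,655.78 × 0.1792 = $296.72
State disability insurance: $1,759.60 × 0.009 = $15.84
State unemployment insurance (employee share): $1,759.60 × 0.01 = $17.60
Medicare tax: $1,759.60 × 0.0183 = $32.20
Charity payroll deduction: $79.72
Total deductions = $103.82 + $39.74 + $296.72 + $15.84 + $17.60 + $32.20 + $79.72 = $585.64
Net pay = $1,759.60 − $585.64 = $1,173.96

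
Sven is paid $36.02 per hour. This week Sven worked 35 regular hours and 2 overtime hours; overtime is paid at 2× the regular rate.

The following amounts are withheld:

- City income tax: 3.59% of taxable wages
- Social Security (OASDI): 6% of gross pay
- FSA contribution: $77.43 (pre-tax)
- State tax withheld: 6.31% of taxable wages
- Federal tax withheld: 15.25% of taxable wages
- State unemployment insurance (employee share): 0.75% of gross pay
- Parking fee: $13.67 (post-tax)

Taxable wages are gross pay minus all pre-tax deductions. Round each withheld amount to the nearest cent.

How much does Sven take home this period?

Regular pay: 35 × $36.02 = $1260.70
Overtime pay: 2 × $36.02 × 2 = $144.08
Gross pay = $1260.70 + $144.08 = $1404.78
FSA contribution: $77.43
Taxable wages = $1404.78 − $77.43 = $1327.35
State tax withheld: $1327.35 × 0.0631 = $83.76
City income tax: $1327.35 × 0.0359 = $47.65
Federal tax withheld: $1327.35 × 0.1525 = $202.42
Social Security (OASDI): $1404.78 × 0.06 = $84.29
State unemployment insurance (employee share): $1404.78 × 0.0075 = $10.54
Parking fee: $13.67
Total deductions = $77.43 + $83.76 + $47.65 + $202.42 + $84.29 + $10.54 + $13.67 = $519.76
Net pay = $1404.78 − $519.76 = $885.02

$885.02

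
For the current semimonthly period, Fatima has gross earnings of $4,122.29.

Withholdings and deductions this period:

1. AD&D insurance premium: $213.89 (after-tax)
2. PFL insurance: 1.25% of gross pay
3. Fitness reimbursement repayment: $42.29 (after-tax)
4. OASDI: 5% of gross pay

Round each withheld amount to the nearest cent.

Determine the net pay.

$3,608.47

PFL insurance: $4,122.29 × 0.0125 = $51.53
OASDI: $4,122.29 × 0.05 = $206.11
Fitness reimbursement repayment: $42.29
AD&D insurance premium: $213.89
Total deductions = $51.53 + $206.11 + $42.29 + $213.89 = $513.82
Net pay = $4,122.29 − $513.82 = $3,608.47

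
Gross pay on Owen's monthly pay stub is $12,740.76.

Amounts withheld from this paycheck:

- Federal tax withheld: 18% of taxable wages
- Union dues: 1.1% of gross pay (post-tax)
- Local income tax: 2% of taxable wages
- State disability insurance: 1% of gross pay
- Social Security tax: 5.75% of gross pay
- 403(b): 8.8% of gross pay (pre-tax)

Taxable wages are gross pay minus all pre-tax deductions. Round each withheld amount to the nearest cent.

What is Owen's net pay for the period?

$8,295.51

403(b): $12,740.76 × 0.088 = $1,121.19
Taxable wages = $12,740.76 − $1,121.19 = $11,619.57
Local income tax: $11,619.57 × 0.02 = $232.39
Federal tax withheld: $11,619.57 × 0.18 = $2,091.52
State disability insurance: $12,740.76 × 0.01 = $127.41
Social Security tax: $12,740.76 × 0.0575 = $732.59
Union dues: $12,740.76 × 0.011 = $140.15
Total deductions = $1,121.19 + $232.39 + $2,091.52 + $127.41 + $732.59 + $140.15 = $4,445.25
Net pay = $12,740.76 − $4,445.25 = $8,295.51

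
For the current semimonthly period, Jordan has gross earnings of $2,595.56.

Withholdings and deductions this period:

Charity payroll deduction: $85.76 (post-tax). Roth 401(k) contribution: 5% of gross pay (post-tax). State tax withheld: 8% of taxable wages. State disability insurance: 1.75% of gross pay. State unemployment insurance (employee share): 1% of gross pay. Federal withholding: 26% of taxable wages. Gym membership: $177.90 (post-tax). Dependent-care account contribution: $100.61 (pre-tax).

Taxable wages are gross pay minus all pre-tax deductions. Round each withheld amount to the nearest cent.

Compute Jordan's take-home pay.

$1,181.84

Dependent-care account contribution: $100.61
Taxable wages = $2,595.56 − $100.61 = $2,494.95
Federal withholding: $2,494.95 × 0.26 = $648.69
State tax withheld: $2,494.95 × 0.08 = $199.60
State unemployment insurance (employee share): $2,595.56 × 0.01 = $25.96
State disability insurance: $2,595.56 × 0.0175 = $45.42
Roth 401(k) contribution: $2,595.56 × 0.05 = $129.78
Charity payroll deduction: $85.76
Gym membership: $177.90
Total deductions = $100.61 + $648.69 + $199.60 + $25.96 + $45.42 + $129.78 + $85.76 + $177.90 = $1,413.72
Net pay = $2,595.56 − $1,413.72 = $1,181.84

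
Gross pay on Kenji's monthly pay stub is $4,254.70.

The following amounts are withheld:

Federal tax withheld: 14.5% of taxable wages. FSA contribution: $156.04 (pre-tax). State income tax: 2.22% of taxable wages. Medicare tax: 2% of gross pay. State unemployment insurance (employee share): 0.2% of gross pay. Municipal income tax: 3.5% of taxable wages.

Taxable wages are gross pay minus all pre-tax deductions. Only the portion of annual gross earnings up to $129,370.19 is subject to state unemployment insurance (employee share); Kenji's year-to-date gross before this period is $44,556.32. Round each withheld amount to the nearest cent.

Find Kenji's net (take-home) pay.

FSA contribution: $156.04
Taxable wages = $4,254.70 − $156.04 = $4,098.66
Municipal income tax: $4,098.66 × 0.035 = $143.45
Federal tax withheld: $4,098.66 × 0.145 = $594.31
State income tax: $4,098.66 × 0.0222 = $90.99
State unemployment insurance (employee share): cap not yet reached, full $4,254.70 is subject → $4,254.70 × 0.002 = $8.51
Medicare tax: $4,254.70 × 0.02 = $85.09
Total deductions = $156.04 + $143.45 + $594.31 + $90.99 + $8.51 + $85.09 = $1,078.39
Net pay = $4,254.70 − $1,078.39 = $3,176.31

$3,176.31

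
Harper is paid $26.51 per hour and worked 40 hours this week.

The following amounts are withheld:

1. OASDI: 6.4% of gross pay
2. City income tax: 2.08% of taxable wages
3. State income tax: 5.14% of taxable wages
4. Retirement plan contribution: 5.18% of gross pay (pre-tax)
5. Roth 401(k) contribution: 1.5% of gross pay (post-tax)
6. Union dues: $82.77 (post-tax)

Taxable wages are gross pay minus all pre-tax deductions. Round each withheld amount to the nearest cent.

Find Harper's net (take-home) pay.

$766.33

Gross pay: 40 × $26.51 = $1060.40
Retirement plan contribution: $1060.40 × 0.0518 = $54.93
Taxable wages = $1060.40 − $54.93 = $1005.47
City income tax: $1005.47 × 0.0208 = $20.91
State income tax: $1005.47 × 0.0514 = $51.68
OASDI: $1060.40 × 0.064 = $67.87
Union dues: $82.77
Roth 401(k) contribution: $1060.40 × 0.015 = $15.91
Total deductions = $54.93 + $20.91 + $51.68 + $67.87 + $82.77 + $15.91 = $294.07
Net pay = $1060.40 − $294.07 = $766.33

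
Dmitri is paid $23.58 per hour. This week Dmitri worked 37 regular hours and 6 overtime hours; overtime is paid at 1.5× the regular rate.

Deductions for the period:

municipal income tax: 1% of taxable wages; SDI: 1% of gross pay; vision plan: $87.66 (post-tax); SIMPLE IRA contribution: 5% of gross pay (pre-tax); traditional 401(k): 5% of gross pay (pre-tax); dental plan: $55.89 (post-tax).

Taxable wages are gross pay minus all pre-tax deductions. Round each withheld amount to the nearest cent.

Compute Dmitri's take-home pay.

$812.06

Regular pay: 37 × $23.58 = $872.46
Overtime pay: 6 × $23.58 × 1.5 = $212.22
Gross pay = $872.46 + $212.22 = $1,084.68
SIMPLE IRA contribution: $1,084.68 × 0.05 = $54.23
Traditional 401(k): $1,084.68 × 0.05 = $54.23
Pre-tax total = $54.23 + $54.23 = $108.46
Taxable wages = $1,084.68 − $108.46 = $976.22
Municipal income tax: $976.22 × 0.01 = $9.76
SDI: $1,084.68 × 0.01 = $10.85
Dental plan: $55.89
Vision plan: $87.66
Total deductions = $54.23 + $54.23 + $9.76 + $10.85 + $55.89 + $87.66 = $272.62
Net pay = $1,084.68 − $272.62 = $812.06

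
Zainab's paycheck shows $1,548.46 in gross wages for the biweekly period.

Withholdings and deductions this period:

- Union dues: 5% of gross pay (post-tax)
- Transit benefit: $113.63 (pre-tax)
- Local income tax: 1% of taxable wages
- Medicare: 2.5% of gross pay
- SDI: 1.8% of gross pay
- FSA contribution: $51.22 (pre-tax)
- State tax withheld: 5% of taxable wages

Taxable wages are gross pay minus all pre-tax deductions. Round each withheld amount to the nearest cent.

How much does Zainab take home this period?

$1,156.59

Transit benefit: $113.63
FSA contribution: $51.22
Pre-tax total = $113.63 + $51.22 = $164.85
Taxable wages = $1,548.46 − $164.85 = $1,383.61
State tax withheld: $1,383.61 × 0.05 = $69.18
Local income tax: $1,383.61 × 0.01 = $13.84
Medicare: $1,548.46 × 0.025 = $38.71
SDI: $1,548.46 × 0.018 = $27.87
Union dues: $1,548.46 × 0.05 = $77.42
Total deductions = $113.63 + $51.22 + $69.18 + $13.84 + $38.71 + $27.87 + $77.42 = $391.87
Net pay = $1,548.46 − $391.87 = $1,156.59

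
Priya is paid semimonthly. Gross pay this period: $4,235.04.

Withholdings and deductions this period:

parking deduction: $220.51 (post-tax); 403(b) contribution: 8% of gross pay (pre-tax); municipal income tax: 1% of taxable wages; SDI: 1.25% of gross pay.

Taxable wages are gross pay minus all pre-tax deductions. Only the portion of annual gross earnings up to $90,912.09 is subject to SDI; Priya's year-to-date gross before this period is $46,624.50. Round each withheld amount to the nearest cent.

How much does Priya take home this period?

$3,583.83

403(b) contribution: $4,235.04 × 0.08 = $338.80
Taxable wages = $4,235.04 − $338.80 = $3,896.24
Municipal income tax: $3,896.24 × 0.01 = $38.96
SDI: cap not yet reached, full $4,235.04 is subject → $4,235.04 × 0.0125 = $52.94
Parking deduction: $220.51
Total deductions = $338.80 + $38.96 + $52.94 + $220.51 = $651.21
Net pay = $4,235.04 − $651.21 = $3,583.83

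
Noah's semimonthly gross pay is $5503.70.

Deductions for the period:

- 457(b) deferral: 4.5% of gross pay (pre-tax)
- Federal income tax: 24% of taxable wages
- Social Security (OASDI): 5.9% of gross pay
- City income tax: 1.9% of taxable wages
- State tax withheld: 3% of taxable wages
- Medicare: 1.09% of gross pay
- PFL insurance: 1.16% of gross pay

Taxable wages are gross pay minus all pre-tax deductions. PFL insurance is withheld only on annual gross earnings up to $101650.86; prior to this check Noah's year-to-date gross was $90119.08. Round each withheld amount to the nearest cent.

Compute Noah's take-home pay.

457(b) deferral: $5503.70 × 0.045 = $247.67
Taxable wages = $5503.70 − $247.67 = $5256.03
State tax withheld: $5256.03 × 0.03 = $157.68
Federal income tax: $5256.03 × 0.24 = $1261.45
City income tax: $5256.03 × 0.019 = $99.86
Social Security (OASDI): $5503.70 × 0.059 = $324.72
Medicare: $5503.70 × 0.0109 = $59.99
PFL insurance: cap not yet reached, full $5503.70 is subject → $5503.70 × 0.0116 = $63.84
Total deductions = $247.67 + $157.68 + $1261.45 + $99.86 + $324.72 + $59.99 + $63.84 = $2215.21
Net pay = $5503.70 − $2215.21 = $3288.49

$3288.49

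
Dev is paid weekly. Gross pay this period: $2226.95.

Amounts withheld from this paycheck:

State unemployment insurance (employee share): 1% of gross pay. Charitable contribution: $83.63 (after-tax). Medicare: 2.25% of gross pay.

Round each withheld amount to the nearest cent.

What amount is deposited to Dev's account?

$2070.94

State unemployment insurance (employee share): $2226.95 × 0.01 = $22.27
Medicare: $2226.95 × 0.0225 = $50.11
Charitable contribution: $83.63
Total deductions = $22.27 + $50.11 + $83.63 = $156.01
Net pay = $2226.95 − $156.01 = $2070.94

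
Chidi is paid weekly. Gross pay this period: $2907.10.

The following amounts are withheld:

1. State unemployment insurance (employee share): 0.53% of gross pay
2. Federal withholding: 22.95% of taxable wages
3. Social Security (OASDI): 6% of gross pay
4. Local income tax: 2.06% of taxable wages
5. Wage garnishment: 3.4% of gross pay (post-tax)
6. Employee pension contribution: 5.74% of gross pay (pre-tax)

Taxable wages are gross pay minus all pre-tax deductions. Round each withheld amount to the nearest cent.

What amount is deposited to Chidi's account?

Employee pension contribution: $2907.10 × 0.0574 = $166.87
Taxable wages = $2907.10 − $166.87 = $2740.23
Federal withholding: $2740.23 × 0.2295 = $628.88
Local income tax: $2740.23 × 0.0206 = $56.45
Social Security (OASDI): $2907.10 × 0.06 = $174.43
State unemployment insurance (employee share): $2907.10 × 0.0053 = $15.41
Wage garnishment: $2907.10 × 0.034 = $98.84
Total deductions = $166.87 + $628.88 + $56.45 + $174.43 + $15.41 + $98.84 = $1140.88
Net pay = $2907.10 − $1140.88 = $1766.22

$1766.22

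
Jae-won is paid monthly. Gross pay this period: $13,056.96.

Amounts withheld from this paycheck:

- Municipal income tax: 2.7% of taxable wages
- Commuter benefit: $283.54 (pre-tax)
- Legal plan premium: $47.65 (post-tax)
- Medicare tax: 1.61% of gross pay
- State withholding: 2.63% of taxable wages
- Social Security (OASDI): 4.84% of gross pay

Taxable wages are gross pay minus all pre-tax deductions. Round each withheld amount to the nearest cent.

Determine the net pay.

$11,202.77

Commuter benefit: $283.54
Taxable wages = $13,056.96 − $283.54 = $12,773.42
State withholding: $12,773.42 × 0.0263 = $335.94
Municipal income tax: $12,773.42 × 0.027 = $344.88
Social Security (OASDI): $13,056.96 × 0.0484 = $631.96
Medicare tax: $13,056.96 × 0.0161 = $210.22
Legal plan premium: $47.65
Total deductions = $283.54 + $335.94 + $344.88 + $631.96 + $210.22 + $47.65 = $1,854.19
Net pay = $13,056.96 − $1,854.19 = $11,202.77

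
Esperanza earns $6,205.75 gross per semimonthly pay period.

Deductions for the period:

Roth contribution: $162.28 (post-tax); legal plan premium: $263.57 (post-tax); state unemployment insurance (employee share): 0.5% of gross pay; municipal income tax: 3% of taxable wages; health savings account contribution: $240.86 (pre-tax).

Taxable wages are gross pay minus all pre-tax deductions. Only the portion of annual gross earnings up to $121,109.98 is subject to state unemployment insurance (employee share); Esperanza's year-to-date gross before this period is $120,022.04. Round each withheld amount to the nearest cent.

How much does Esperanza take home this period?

Health savings account contribution: $240.86
Taxable wages = $6,205.75 − $240.86 = $5,964.89
Municipal income tax: $5,964.89 × 0.03 = $178.95
State unemployment insurance (employee share): only $121,109.98 − $120,022.04 = $1,087.94 of this check is subject → $1,087.94 × 0.005 = $5.44
Roth contribution: $162.28
Legal plan premium: $263.57
Total deductions = $240.86 + $178.95 + $5.44 + $162.28 + $263.57 = $851.10
Net pay = $6,205.75 − $851.10 = $5,354.65

$5,354.65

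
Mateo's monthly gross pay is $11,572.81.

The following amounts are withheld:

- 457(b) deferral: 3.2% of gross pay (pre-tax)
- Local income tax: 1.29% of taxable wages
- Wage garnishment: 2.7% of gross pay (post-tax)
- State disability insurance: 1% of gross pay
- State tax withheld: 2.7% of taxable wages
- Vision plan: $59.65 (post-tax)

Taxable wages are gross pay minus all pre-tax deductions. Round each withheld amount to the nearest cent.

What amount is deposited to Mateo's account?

457(b) deferral: $11,572.81 × 0.032 = $370.33
Taxable wages = $11,572.81 − $370.33 = $11,202.48
Local income tax: $11,202.48 × 0.0129 = $144.51
State tax withheld: $11,202.48 × 0.027 = $302.47
State disability insurance: $11,572.81 × 0.01 = $115.73
Wage garnishment: $11,572.81 × 0.027 = $312.47
Vision plan: $59.65
Total deductions = $370.33 + $144.51 + $302.47 + $115.73 + $312.47 + $59.65 = $1,305.16
Net pay = $11,572.81 − $1,305.16 = $10,267.65

$10,267.65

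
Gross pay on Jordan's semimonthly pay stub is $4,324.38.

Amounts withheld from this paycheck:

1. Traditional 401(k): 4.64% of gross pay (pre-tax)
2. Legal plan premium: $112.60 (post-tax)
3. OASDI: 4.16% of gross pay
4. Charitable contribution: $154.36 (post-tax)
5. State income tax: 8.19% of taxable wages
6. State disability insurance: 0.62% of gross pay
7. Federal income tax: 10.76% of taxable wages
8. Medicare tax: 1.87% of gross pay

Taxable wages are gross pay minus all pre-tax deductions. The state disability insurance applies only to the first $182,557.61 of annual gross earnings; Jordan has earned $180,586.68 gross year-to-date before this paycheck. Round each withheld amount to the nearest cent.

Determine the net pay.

Traditional 401(k): $4,324.38 × 0.0464 = $200.65
Taxable wages = $4,324.38 − $200.65 = $4,123.73
Federal income tax: $4,123.73 × 0.1076 = $443.71
State income tax: $4,123.73 × 0.0819 = $337.73
Medicare tax: $4,324.38 × 0.0187 = $80.87
OASDI: $4,324.38 × 0.0416 = $179.89
State disability insurance: only $182,557.61 − $180,586.68 = $1,970.93 of this check is subject → $1,970.93 × 0.0062 = $12.22
Legal plan premium: $112.60
Charitable contribution: $154.36
Total deductions = $200.65 + $443.71 + $337.73 + $80.87 + $179.89 + $12.22 + $112.60 + $154.36 = $1,522.03
Net pay = $4,324.38 − $1,522.03 = $2,802.35

$2,802.35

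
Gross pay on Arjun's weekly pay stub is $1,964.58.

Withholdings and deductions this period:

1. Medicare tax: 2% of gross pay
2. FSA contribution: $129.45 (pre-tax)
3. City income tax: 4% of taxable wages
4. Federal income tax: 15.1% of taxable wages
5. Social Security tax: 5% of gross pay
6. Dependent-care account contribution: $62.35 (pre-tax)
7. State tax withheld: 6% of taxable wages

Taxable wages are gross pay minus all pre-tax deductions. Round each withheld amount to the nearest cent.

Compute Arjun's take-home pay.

FSA contribution: $129.45
Dependent-care account contribution: $62.35
Pre-tax total = $129.45 + $62.35 = $191.80
Taxable wages = $1,964.58 − $191.80 = $1,772.78
City income tax: $1,772.78 × 0.04 = $70.91
Federal income tax: $1,772.78 × 0.151 = $267.69
State tax withheld: $1,772.78 × 0.06 = $106.37
Medicare tax: $1,964.58 × 0.02 = $39.29
Social Security tax: $1,964.58 × 0.05 = $98.23
Total deductions = $129.45 + $62.35 + $70.91 + $267.69 + $106.37 + $39.29 + $98.23 = $774.29
Net pay = $1,964.58 − $774.29 = $1,190.29

$1,190.29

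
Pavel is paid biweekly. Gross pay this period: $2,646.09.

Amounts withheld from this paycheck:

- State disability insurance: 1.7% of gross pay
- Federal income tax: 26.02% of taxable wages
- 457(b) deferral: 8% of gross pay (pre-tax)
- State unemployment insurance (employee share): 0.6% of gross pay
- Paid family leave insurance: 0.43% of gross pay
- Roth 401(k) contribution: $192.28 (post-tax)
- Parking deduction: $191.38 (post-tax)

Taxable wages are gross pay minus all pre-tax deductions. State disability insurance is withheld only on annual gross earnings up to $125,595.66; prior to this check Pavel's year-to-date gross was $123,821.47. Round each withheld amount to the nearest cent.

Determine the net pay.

457(b) deferral: $2,646.09 × 0.08 = $211.69
Taxable wages = $2,646.09 − $211.69 = $2,434.40
Federal income tax: $2,434.40 × 0.2602 = $633.43
State unemployment insurance (employee share): $2,646.09 × 0.006 = $15.88
State disability insurance: only $125,595.66 − $123,821.47 = $1,774.19 of this check is subject → $1,774.19 × 0.017 = $30.16
Paid family leave insurance: $2,646.09 × 0.0043 = $11.38
Parking deduction: $191.38
Roth 401(k) contribution: $192.28
Total deductions = $211.69 + $633.43 + $15.88 + $30.16 + $11.38 + $191.38 + $192.28 = $1,286.20
Net pay = $2,646.09 − $1,286.20 = $1,359.89

$1,359.89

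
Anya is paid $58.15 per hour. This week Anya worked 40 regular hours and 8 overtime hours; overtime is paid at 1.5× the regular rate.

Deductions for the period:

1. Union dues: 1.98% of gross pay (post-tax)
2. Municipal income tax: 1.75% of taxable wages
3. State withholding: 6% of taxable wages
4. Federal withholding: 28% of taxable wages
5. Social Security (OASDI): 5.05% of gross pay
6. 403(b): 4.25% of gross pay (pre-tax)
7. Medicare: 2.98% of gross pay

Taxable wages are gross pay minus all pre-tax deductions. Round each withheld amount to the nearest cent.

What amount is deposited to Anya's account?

$1,557.54

Regular pay: 40 × $58.15 = $2,326.00
Overtime pay: 8 × $58.15 × 1.5 = $697.80
Gross pay = $2,326.00 + $697.80 = $3,023.80
403(b): $3,023.80 × 0.0425 = $128.51
Taxable wages = $3,023.80 − $128.51 = $2,895.29
Federal withholding: $2,895.29 × 0.28 = $810.68
Municipal income tax: $2,895.29 × 0.0175 = $50.67
State withholding: $2,895.29 × 0.06 = $173.72
Social Security (OASDI): $3,023.80 × 0.0505 = $152.70
Medicare: $3,023.80 × 0.0298 = $90.11
Union dues: $3,023.80 × 0.0198 = $59.87
Total deductions = $128.51 + $810.68 + $50.67 + $173.72 + $152.70 + $90.11 + $59.87 = $1,466.26
Net pay = $3,023.80 − $1,466.26 = $1,557.54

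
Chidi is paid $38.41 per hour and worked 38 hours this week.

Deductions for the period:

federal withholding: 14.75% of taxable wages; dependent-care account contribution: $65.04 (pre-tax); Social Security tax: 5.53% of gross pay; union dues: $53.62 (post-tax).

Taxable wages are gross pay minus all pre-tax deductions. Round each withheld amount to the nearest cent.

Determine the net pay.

Gross pay: 38 × $38.41 = $1,459.58
Dependent-care account contribution: $65.04
Taxable wages = $1,459.58 − $65.04 = $1,394.54
Federal withholding: $1,394.54 × 0.1475 = $205.69
Social Security tax: $1,459.58 × 0.0553 = $80.71
Union dues: $53.62
Total deductions = $65.04 + $205.69 + $80.71 + $53.62 = $405.06
Net pay = $1,459.58 − $405.06 = $1,054.52

$1,054.52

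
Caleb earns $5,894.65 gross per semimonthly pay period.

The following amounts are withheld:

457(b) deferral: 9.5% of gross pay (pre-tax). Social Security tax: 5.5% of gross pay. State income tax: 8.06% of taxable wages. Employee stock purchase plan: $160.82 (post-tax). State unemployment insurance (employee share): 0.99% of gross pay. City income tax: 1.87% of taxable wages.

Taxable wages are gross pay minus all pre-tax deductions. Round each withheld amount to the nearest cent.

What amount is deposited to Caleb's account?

457(b) deferral: $5,894.65 × 0.095 = $559.99
Taxable wages = $5,894.65 − $559.99 = $5,334.66
State income tax: $5,334.66 × 0.0806 = $429.97
City income tax: $5,334.66 × 0.0187 = $99.76
Social Security tax: $5,894.65 × 0.055 = $324.21
State unemployment insurance (employee share): $5,894.65 × 0.0099 = $58.36
Employee stock purchase plan: $160.82
Total deductions = $559.99 + $429.97 + $99.76 + $324.21 + $58.36 + $160.82 = $1,633.11
Net pay = $5,894.65 − $1,633.11 = $4,261.54

$4,261.54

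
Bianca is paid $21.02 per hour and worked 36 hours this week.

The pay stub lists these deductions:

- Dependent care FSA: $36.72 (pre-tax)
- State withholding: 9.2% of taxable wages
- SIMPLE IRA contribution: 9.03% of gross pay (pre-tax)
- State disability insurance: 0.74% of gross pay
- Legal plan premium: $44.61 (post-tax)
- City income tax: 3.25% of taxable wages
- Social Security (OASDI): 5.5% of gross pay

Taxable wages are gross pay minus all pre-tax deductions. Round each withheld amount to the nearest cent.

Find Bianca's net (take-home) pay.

Gross pay: 36 × $21.02 = $756.72
Dependent care FSA: $36.72
SIMPLE IRA contribution: $756.72 × 0.0903 = $68.33
Pre-tax total = $36.72 + $68.33 = $105.05
Taxable wages = $756.72 − $105.05 = $651.67
State withholding: $651.67 × 0.092 = $59.95
City income tax: $651.67 × 0.0325 = $21.18
Social Security (OASDI): $756.72 × 0.055 = $41.62
State disability insurance: $756.72 × 0.0074 = $5.60
Legal plan premium: $44.61
Total deductions = $36.72 + $68.33 + $59.95 + $21.18 + $41.62 + $5.60 + $44.61 = $278.01
Net pay = $756.72 − $278.01 = $478.71

$478.71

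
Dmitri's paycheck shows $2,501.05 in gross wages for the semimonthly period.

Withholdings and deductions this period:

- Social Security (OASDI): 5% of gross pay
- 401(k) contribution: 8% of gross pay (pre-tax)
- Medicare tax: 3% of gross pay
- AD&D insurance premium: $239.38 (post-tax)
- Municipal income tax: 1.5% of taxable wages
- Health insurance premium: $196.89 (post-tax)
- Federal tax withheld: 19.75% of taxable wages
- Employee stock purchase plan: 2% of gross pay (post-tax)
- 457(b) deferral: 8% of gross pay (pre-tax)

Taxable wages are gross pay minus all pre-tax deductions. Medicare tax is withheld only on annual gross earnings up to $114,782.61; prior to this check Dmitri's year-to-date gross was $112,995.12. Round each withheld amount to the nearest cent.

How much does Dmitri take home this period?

$989.49

457(b) deferral: $2,501.05 × 0.08 = $200.08
401(k) contribution: $2,501.05 × 0.08 = $200.08
Pre-tax total = $200.08 + $200.08 = $400.16
Taxable wages = $2,501.05 − $400.16 = $2,100.89
Municipal income tax: $2,100.89 × 0.015 = $31.51
Federal tax withheld: $2,100.89 × 0.1975 = $414.93
Medicare tax: only $114,782.61 − $112,995.12 = $1,787.49 of this check is subject → $1,787.49 × 0.03 = $53.62
Social Security (OASDI): $2,501.05 × 0.05 = $125.05
Health insurance premium: $196.89
AD&D insurance premium: $239.38
Employee stock purchase plan: $2,501.05 × 0.02 = $50.02
Total deductions = $200.08 + $200.08 + $31.51 + $414.93 + $53.62 + $125.05 + $196.89 + $239.38 + $50.02 = $1,511.56
Net pay = $2,501.05 − $1,511.56 = $989.49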